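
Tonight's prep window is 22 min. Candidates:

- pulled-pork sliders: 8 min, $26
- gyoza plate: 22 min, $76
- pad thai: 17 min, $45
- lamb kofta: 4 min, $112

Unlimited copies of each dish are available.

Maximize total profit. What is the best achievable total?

560

Taking 5×lamb kofta: 20 min used, 560 in profit.
Nothing else within 22 min beats 560.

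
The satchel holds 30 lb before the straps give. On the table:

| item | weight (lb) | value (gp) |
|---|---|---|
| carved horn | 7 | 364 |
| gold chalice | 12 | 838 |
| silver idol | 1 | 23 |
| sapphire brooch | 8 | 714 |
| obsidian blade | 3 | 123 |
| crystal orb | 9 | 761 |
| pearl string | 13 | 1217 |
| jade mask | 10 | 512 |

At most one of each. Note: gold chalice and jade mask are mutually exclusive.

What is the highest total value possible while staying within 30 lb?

2692

By value per lb: pearl string 93.62, sapphire brooch 89.25, crystal orb 84.56 lead.
Taking sapphire brooch + crystal orb + pearl string: 30 lb used, 2692 in value.
Runner-up carved horn + silver idol + crystal orb + pearl string tops out at 2365.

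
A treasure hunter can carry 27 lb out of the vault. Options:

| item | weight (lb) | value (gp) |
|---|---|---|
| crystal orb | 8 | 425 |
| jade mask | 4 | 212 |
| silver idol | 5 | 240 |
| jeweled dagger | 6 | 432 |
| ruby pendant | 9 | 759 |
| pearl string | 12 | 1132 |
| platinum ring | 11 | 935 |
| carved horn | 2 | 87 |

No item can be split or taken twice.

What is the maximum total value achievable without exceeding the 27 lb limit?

By value per lb: pearl string 94.33, platinum ring 85.00, ruby pendant 84.33, jeweled dagger 72.00 lead.
Taking the top-ratio items first gives jade mask + pearl string + platinum ring for 2279 (27 lb).
Dropping jade mask and platinum ring frees 15 lb; slotting in jeweled dagger + ruby pendant (15 lb) lifts the total to 2323 at 27 lb.
Every other selection either busts 27 lb or fails to beat 2323.

2323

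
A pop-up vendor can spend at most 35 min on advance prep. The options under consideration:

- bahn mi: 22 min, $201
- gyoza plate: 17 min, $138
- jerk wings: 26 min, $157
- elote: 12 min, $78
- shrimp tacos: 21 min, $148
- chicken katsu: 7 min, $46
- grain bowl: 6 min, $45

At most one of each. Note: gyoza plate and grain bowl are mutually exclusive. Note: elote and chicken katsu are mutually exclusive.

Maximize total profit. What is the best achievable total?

292

Taking bahn mi + chicken katsu + grain bowl: 35 min used, 292 in profit.
Every other selection either busts 35 min or breaks a pairing rule or fails to beat 292.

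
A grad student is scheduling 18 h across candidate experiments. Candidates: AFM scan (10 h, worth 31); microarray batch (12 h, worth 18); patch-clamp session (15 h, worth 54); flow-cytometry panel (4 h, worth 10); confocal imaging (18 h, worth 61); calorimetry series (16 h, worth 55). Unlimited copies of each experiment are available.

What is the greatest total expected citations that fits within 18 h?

61

Filling by ratio: patch-clamp session for 54, with 3 h left unused.
Replace patch-clamp session with confocal imaging: the trade gains 7 net, giving 61 at 18 h.
That's the maximum — no swap from here does better than 61.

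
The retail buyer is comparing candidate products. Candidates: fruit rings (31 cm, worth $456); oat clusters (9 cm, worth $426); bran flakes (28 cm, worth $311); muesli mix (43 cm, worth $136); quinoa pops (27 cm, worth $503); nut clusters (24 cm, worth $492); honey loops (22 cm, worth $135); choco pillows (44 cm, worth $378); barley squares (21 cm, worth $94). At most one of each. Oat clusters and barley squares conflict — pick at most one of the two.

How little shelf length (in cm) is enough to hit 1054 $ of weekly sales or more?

Look for the lowest-shelf combination reaching 1054.
Taking oat clusters + quinoa pops + honey loops gives 1064 (≥ 1054) for 58 cm.
Below 58 cm the best achievable stays under 1054.

58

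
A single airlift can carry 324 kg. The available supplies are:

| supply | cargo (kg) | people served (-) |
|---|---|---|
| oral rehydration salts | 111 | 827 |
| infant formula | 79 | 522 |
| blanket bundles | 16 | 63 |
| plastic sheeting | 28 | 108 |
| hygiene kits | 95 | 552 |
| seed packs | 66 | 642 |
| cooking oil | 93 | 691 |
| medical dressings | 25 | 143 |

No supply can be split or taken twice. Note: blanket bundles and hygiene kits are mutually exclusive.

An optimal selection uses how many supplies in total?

5

Best achievable people served is 2411.
One optimal bundle: oral rehydration salts + plastic sheeting + seed packs + cooking oil + medical dressings (323 kg).
Every optimal selection uses 5 supplies.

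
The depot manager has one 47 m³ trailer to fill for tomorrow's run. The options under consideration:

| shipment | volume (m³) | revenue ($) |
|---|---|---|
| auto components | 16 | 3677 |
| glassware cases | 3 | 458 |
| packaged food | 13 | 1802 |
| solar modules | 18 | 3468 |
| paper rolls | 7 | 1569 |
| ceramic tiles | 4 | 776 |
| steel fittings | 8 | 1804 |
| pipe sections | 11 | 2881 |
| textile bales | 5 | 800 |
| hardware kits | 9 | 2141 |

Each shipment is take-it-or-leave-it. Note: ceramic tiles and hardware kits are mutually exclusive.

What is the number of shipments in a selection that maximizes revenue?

Best achievable revenue is 10961.
For example auto components + glassware cases + steel fittings + pipe sections + hardware kits achieves it, using 47 m³.
Any selection reaching 10961 contains exactly 5 shipments.

5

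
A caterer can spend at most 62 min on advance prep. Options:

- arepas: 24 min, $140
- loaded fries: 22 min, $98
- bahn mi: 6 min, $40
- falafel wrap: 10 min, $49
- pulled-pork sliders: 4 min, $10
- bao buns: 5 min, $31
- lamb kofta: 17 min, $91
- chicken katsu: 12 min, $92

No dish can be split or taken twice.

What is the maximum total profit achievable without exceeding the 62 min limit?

364

By profit per min: chicken katsu 7.67, bahn mi 6.67, bao buns 6.20 lead.
Taking the top-ratio dishes first gives arepas + bahn mi + falafel wrap + pulled-pork sliders + bao buns + chicken katsu for 362 (61 min).
Dropping bahn mi and falafel wrap frees 16 min; slotting in lamb kofta (17 min) lifts the total to 364 at 62 min.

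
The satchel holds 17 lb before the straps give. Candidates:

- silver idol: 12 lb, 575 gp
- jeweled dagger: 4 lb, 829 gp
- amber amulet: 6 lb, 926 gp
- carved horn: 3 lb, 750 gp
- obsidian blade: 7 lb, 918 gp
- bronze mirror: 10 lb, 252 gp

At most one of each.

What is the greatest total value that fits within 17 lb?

2673

A density-first pass picks jeweled dagger + amber amulet + carved horn — 2505 at 13 lb.
Replace carved horn with obsidian blade: the trade gains 168 net, giving 2673 at 17 lb.
Nothing else within 17 lb beats 2673.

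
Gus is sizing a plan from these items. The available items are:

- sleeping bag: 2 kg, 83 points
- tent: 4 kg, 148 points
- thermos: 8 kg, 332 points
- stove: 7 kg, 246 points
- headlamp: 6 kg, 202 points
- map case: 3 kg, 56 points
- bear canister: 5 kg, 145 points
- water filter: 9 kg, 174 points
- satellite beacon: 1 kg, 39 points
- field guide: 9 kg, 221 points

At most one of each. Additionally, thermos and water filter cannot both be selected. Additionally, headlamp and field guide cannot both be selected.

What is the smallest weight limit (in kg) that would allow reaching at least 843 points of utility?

Look for the lowest-weight combination reaching 843.
sleeping bag + tent + thermos + stove + satellite beacon: 848 utility at 22 kg.
Any bundle with less than 22 kg falls short of 843.

22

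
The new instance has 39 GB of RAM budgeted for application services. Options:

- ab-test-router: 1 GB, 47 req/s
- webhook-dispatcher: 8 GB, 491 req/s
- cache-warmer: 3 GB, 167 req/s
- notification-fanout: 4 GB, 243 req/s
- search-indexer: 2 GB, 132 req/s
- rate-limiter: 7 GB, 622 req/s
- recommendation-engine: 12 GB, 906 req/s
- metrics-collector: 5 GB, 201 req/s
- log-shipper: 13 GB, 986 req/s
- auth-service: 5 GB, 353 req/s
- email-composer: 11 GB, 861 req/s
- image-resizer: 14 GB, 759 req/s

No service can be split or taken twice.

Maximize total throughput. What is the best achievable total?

Ranking by ratio (throughput/GB): rate-limiter 88.86, email-composer 78.27, log-shipper 75.85, recommendation-engine 75.50.
Best packing: ab-test-router + search-indexer + rate-limiter + log-shipper + auth-service + email-composer — 39 GB, 3001 total.
Next best is search-indexer + rate-limiter + recommendation-engine + log-shipper + auth-service at 2999 (39 GB) — short by 2.

3001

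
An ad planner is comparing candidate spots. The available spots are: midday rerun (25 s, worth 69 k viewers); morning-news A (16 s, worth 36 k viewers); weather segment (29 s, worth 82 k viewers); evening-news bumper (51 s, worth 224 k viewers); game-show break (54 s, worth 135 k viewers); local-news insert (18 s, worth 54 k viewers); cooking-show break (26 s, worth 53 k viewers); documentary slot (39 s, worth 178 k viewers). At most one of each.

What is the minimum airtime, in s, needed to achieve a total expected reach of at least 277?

Minimise s subject to total expected reach ≥ 277.
evening-news bumper + local-news insert reaches 278 using 69 s.
Below 69 s the best achievable stays under 277.

69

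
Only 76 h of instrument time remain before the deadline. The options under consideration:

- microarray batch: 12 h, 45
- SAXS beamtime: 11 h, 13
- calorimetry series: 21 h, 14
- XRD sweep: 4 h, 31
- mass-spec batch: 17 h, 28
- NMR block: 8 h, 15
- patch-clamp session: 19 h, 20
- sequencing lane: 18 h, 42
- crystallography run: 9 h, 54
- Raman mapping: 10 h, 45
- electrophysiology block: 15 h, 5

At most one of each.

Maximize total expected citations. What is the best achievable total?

Taking microarray batch + XRD sweep + mass-spec batch + sequencing lane + crystallography run + Raman mapping: 70 h used, 245 in expected citations.
Microarray batch + SAXS beamtime + XRD sweep + NMR block + sequencing lane + crystallography run + Raman mapping matches that 245 at 72 h; no feasible combination exceeds it.

245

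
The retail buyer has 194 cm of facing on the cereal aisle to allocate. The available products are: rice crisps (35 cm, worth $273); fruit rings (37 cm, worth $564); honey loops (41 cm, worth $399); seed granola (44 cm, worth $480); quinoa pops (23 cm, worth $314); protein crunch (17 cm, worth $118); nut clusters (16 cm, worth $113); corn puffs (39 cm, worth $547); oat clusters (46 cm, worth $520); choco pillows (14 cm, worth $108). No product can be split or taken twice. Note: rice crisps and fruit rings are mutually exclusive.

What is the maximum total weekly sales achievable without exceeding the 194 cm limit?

2425

Fruit rings + seed granola + quinoa pops + corn puffs + oat clusters uses 189 of the 194 cm and totals 2425.
The spare 5 cm is too small for any remaining product, and no feasible exchange beats 2425.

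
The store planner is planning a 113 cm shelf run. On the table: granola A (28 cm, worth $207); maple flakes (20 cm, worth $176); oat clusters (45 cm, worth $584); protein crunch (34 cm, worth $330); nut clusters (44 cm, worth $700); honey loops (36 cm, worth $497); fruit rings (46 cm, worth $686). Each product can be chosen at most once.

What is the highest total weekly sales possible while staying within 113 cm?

1562

Best packing: maple flakes + nut clusters + fruit rings — 110 cm, 1562 total.
Nothing else within 113 cm beats 1562.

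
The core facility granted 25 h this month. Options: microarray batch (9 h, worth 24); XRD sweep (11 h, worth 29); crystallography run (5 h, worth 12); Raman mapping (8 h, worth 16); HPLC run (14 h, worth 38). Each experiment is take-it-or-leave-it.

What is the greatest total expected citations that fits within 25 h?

67

Ranking by ratio (expected citations/h): HPLC run 2.71, microarray batch 2.67, XRD sweep 2.64, crystallography run 2.40.
Filling by ratio: microarray batch + HPLC run for 62, with 2 h left unused.
Dropping microarray batch frees 9 h; slotting in XRD sweep (11 h) lifts the total to 67 at 25 h.
An exhaustive check of the 32 subsets confirms 67.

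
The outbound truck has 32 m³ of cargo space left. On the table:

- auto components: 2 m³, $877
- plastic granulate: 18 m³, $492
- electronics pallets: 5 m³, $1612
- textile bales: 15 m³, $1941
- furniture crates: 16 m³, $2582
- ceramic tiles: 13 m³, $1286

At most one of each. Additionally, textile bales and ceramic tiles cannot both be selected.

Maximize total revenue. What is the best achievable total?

Auto components + electronics pallets + furniture crates uses 23 of the 32 m³ and totals 5071.
The closest alternative, auto components + furniture crates + ceramic tiles, reaches only 4745.

5071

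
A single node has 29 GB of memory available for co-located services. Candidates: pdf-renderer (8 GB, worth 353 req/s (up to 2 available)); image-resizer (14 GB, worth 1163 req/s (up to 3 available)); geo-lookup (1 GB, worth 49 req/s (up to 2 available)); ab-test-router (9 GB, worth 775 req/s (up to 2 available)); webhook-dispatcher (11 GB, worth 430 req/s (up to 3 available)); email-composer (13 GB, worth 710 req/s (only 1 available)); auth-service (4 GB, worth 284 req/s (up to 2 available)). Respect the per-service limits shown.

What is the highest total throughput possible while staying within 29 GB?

2375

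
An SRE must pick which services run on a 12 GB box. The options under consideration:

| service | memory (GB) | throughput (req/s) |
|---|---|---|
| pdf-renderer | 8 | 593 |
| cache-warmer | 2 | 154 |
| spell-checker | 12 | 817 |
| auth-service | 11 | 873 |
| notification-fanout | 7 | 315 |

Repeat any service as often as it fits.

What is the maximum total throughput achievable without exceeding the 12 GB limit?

924

The ratio heuristic lands on auth-service (873) but leaves 1 GB idle.
Replace auth-service with 6×cache-warmer: the trade gains 51 net, giving 924 at 12 GB.
That's the maximum — no swap from here does better than 924.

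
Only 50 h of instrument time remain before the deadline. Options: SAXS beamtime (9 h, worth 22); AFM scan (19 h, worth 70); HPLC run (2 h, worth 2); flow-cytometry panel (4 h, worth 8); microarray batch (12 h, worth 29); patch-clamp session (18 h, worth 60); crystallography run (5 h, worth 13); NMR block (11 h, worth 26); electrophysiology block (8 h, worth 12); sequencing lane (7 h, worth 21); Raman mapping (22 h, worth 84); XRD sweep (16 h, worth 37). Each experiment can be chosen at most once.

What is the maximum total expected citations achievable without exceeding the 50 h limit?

Taking AFM scan + HPLC run + sequencing lane + Raman mapping: 50 h used, 177 in expected citations.
The closest alternative, SAXS beamtime + AFM scan + Raman mapping, reaches only 176.

177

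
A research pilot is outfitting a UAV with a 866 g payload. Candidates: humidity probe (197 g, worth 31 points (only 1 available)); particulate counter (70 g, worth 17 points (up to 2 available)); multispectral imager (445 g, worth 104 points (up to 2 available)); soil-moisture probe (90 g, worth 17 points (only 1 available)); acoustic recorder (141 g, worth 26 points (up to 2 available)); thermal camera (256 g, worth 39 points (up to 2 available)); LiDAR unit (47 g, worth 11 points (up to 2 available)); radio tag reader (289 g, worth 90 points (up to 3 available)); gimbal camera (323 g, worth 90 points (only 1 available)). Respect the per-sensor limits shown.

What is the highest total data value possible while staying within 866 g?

242

Taking the top-ratio sensors first gives 2×particulate counter + 2×LiDAR unit + 2×radio tag reader for 236 (812 g).
The 47 g tied up in LiDAR unit is better spent on soil-moisture probe — total rises to 242 (855 g).
The spare 11 g is too small for any remaining sensor, and no exchange beats 242.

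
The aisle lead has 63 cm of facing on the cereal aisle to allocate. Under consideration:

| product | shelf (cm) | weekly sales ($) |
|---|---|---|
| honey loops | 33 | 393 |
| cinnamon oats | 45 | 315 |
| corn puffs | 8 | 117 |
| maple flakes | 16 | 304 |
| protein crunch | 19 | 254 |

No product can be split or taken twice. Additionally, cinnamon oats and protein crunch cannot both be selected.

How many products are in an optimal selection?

3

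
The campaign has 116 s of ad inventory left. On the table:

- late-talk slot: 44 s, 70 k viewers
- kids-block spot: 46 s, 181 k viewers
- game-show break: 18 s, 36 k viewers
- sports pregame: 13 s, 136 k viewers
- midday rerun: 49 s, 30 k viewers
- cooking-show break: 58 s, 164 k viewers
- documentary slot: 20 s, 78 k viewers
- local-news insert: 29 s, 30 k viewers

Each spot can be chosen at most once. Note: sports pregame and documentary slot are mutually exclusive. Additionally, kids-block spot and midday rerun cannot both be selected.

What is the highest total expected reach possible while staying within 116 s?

387

Ranking by ratio (expected reach/s): sports pregame 10.46, kids-block spot 3.93, documentary slot 3.90, cooking-show break 2.83.
Taking late-talk slot + kids-block spot + sports pregame: 103 s used, 387 in expected reach.
No other feasible combination exceeds 387.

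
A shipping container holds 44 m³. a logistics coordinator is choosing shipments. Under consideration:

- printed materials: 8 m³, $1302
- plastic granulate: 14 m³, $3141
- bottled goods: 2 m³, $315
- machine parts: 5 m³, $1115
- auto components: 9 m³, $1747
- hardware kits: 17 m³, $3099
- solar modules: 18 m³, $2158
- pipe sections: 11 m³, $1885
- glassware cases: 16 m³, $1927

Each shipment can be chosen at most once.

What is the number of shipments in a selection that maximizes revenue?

4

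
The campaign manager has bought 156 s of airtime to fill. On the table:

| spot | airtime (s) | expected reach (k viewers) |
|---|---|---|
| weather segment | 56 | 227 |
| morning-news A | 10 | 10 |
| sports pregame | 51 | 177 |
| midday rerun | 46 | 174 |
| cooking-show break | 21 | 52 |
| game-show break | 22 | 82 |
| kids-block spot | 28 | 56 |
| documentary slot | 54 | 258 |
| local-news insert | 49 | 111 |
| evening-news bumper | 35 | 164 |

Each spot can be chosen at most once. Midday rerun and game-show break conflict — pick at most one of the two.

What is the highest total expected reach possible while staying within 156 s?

659

Weather segment + midday rerun + documentary slot uses 156 of the 156 s and totals 659.
Weather segment + morning-news A + documentary slot + evening-news bumper matches that 659 at 155 s; no feasible combination exceeds it.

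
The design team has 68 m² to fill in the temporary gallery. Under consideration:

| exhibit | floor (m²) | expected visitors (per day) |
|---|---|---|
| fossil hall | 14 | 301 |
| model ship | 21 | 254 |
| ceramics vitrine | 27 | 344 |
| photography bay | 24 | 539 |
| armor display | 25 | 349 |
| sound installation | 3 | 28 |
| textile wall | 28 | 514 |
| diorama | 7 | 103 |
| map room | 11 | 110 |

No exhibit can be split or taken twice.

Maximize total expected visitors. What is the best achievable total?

1354

Taking fossil hall + photography bay + textile wall: 66 m² used, 1354 in expected visitors.
Nothing else within 68 m² beats 1354.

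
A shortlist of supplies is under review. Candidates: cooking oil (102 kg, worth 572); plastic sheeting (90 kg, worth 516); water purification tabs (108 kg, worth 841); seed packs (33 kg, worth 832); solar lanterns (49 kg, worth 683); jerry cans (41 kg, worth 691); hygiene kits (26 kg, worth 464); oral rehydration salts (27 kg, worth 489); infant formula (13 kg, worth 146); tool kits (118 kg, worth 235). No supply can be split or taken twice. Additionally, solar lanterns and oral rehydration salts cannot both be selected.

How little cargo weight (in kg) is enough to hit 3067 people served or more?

230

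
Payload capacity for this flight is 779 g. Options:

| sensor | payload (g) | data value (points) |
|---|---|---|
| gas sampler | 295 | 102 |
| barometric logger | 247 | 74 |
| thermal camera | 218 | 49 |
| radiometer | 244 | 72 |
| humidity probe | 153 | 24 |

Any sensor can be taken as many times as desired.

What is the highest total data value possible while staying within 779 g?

Density check — gas sampler 0.35, barometric logger 0.30, radiometer 0.30, thermal camera 0.22 are the best per g.
2×gas sampler + humidity probe uses 743 of the 779 g and totals 228.
Nothing else within 779 g beats 228.

228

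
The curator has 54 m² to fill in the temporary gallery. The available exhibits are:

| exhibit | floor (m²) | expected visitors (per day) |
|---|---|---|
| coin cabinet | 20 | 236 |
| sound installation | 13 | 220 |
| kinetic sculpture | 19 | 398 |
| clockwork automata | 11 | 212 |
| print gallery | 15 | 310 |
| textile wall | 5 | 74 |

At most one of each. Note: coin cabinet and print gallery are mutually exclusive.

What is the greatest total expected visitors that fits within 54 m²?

Greedy by ratio would take kinetic sculpture + clockwork automata + print gallery + textile wall: 50 m² used, total 994.
Dropping clockwork automata frees 11 m²; slotting in sound installation (13 m²) lifts the total to 1002 at 52 m².

1002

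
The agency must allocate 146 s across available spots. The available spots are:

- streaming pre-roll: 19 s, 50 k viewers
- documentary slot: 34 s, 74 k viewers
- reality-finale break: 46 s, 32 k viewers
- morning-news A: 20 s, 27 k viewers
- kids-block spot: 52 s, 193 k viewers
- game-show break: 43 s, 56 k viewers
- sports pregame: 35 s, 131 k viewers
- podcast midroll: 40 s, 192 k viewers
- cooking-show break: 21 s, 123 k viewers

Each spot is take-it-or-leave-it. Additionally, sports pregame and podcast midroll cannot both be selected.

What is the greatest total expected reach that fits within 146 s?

558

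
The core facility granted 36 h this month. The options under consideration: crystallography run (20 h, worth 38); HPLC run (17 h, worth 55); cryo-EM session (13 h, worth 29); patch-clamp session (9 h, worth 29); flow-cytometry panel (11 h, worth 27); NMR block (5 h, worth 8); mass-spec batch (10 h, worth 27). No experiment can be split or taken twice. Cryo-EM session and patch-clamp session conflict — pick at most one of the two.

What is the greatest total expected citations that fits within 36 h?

111

Taking HPLC run + patch-clamp session + mass-spec batch: 36 h used, 111 in expected citations.
Next best is HPLC run + cryo-EM session + NMR block at 92 (35 h) — short by 19.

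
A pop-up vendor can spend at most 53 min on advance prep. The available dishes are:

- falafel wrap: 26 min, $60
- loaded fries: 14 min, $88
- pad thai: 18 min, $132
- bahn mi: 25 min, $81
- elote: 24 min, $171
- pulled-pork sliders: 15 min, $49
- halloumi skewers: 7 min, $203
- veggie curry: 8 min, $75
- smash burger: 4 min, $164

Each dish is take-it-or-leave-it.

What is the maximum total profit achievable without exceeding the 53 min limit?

The ratio heuristic lands on loaded fries + pad thai + halloumi skewers + veggie curry + smash burger (662) but leaves 2 min idle.
The 22 min tied up in loaded fries and veggie curry is better spent on elote — total rises to 670 (53 min).
Runner-up loaded fries + pad thai + halloumi skewers + veggie curry + smash burger tops out at 662.

670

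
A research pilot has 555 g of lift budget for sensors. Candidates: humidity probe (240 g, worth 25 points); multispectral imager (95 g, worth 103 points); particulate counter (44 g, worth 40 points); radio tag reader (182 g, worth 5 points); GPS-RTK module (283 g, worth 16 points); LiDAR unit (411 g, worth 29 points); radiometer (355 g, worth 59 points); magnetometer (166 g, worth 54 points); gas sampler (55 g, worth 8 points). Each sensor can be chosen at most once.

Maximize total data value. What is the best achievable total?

By data value per g: multispectral imager 1.08, particulate counter 0.91, magnetometer 0.33, radiometer 0.17 lead.
The ratio heuristic lands on multispectral imager + particulate counter + radio tag reader + magnetometer + gas sampler (210) but leaves 13 g idle.
The 237 g tied up in radio tag reader and gas sampler is better spent on humidity probe — total rises to 222 (545 g).
No other feasible combination exceeds 222.

222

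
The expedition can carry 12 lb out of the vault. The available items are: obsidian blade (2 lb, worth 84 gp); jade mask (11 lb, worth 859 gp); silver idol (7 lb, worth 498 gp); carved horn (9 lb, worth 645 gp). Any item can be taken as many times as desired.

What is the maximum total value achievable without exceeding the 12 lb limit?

859

Density check — jade mask 78.09, carved horn 71.67, silver idol 71.14 are the best per lb.
Best packing: jade mask — 11 lb, 859 total.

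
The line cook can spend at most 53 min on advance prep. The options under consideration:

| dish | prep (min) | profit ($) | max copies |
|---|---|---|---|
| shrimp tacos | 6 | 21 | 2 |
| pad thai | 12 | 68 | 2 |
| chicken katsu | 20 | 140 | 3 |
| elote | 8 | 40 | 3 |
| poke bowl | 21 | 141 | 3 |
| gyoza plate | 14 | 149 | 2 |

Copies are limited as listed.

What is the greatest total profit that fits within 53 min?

By profit per min: gyoza plate 10.64, chicken katsu 7.00, poke bowl 6.71, pad thai 5.67 lead.
Filling by ratio: chicken katsu + 2×gyoza plate for 438, with 5 min left unused.
Dropping chicken katsu frees 20 min; slotting in poke bowl (21 min) lifts the total to 439 at 49 min.
Every other selection either busts 53 min or exceeds an availability limit or fails to beat 439.

439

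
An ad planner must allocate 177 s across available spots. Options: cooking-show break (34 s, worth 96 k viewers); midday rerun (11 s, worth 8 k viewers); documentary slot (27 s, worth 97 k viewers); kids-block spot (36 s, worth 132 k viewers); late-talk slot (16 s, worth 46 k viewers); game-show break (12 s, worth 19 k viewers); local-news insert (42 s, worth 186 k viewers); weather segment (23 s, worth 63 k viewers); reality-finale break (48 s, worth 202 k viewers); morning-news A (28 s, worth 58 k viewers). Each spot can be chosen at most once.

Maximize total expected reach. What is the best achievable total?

680

The ratio heuristic lands on documentary slot + kids-block spot + late-talk slot + local-news insert + reality-finale break (663) but leaves 8 s idle.
The 16 s tied up in late-talk slot is better spent on weather segment — total rises to 680 (176 s).
Next best is documentary slot + kids-block spot + late-talk slot + local-news insert + reality-finale break at 663 (169 s) — short by 17.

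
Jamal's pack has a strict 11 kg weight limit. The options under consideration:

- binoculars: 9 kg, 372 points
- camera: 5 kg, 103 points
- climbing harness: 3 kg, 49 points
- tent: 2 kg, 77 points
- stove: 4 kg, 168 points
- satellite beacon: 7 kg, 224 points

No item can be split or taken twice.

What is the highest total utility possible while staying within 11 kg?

449

By utility per kg: stove 42.00, binoculars 41.33, tent 38.50, satellite beacon 32.00 lead.
Greedy by ratio would take camera + tent + stove: 11 kg used, total 348.
Replace camera and stove with binoculars: the trade gains 101 net, giving 449 at 11 kg.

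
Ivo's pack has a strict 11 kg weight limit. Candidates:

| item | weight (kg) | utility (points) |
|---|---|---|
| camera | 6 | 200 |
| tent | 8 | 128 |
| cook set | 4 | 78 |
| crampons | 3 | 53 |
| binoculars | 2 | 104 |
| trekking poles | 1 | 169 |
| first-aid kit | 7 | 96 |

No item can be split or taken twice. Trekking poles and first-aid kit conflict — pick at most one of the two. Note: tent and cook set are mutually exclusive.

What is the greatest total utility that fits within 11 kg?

Density check — trekking poles 169.00, binoculars 52.00, camera 33.33 are the best per kg.
Camera + binoculars + trekking poles uses 9 of the 11 kg and totals 473.
Next best is camera + cook set + trekking poles at 447 (11 kg) — short by 26.

473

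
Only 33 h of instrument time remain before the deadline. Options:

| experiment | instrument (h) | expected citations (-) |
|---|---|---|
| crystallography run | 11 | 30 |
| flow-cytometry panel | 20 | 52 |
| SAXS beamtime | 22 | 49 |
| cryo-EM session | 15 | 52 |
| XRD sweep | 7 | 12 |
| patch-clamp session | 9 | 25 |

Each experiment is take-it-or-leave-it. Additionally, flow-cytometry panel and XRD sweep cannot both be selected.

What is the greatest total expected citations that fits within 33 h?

94

The ratio heuristic lands on cryo-EM session + XRD sweep + patch-clamp session (89) but leaves 2 h idle.
The 9 h tied up in patch-clamp session is better spent on crystallography run — total rises to 94 (33 h).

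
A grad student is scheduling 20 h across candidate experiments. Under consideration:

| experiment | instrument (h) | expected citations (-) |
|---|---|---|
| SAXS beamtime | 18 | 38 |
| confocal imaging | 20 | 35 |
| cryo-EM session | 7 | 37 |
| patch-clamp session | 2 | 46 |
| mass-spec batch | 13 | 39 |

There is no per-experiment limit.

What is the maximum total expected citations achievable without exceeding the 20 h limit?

460

By expected citations per h: patch-clamp session 23.00, cryo-EM session 5.29, mass-spec batch 3.00 lead.
10×patch-clamp session uses 20 of the 20 h and totals 460.
Nothing else within 20 h beats 460.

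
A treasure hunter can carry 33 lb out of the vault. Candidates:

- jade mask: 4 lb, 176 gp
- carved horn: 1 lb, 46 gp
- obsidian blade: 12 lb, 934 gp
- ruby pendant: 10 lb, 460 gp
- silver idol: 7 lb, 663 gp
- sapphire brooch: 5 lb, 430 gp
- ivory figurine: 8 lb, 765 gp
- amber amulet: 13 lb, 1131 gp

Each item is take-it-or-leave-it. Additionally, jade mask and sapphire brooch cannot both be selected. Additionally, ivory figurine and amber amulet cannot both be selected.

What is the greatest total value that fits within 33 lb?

2838

Carved horn + obsidian blade + silver idol + sapphire brooch + ivory figurine uses 33 of the 33 lb and totals 2838.
The closest alternative, obsidian blade + silver idol + sapphire brooch + ivory figurine, reaches only 2792.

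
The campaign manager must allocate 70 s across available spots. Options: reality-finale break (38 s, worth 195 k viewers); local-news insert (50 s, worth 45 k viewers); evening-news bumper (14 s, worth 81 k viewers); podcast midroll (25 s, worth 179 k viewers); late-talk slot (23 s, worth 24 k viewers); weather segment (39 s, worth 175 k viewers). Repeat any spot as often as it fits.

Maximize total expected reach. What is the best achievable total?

Evening-news bumper + 2×podcast midroll uses 64 of the 70 s and totals 439.
No other feasible combination exceeds 439.

439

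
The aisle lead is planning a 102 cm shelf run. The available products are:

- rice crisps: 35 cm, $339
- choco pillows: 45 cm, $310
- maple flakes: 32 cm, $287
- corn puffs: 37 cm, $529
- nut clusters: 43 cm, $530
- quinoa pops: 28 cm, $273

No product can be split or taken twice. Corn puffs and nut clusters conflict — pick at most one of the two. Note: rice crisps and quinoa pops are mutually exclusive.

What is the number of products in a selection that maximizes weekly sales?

Optimal total is 1089.
maple flakes + corn puffs + quinoa pops hits 1089 at 97 cm.
All optima have 3 products.

3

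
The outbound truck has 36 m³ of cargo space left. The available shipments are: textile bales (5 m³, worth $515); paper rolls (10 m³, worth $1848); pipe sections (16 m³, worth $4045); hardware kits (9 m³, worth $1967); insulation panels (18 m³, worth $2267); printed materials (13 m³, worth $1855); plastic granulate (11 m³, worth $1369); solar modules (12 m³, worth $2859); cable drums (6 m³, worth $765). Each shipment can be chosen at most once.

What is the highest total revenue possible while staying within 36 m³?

7860

Greedy by ratio would take pipe sections + solar modules + cable drums: 34 m³ used, total 7669.
The 18 m³ tied up in solar modules and cable drums is better spent on paper rolls + hardware kits — total rises to 7860 (35 m³).
Runner-up pipe sections + solar modules + cable drums tops out at 7669.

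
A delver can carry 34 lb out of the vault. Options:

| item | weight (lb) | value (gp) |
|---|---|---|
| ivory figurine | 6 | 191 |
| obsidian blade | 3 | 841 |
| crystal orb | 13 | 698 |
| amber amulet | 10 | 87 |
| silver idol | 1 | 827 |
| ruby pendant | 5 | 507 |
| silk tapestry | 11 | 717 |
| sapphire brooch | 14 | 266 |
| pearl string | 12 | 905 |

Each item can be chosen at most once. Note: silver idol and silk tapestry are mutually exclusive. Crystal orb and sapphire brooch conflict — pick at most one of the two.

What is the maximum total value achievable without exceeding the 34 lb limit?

Taking obsidian blade + crystal orb + silver idol + ruby pendant + pearl string: 34 lb used, 3778 in value.
No other feasible combination exceeds 3778.

3778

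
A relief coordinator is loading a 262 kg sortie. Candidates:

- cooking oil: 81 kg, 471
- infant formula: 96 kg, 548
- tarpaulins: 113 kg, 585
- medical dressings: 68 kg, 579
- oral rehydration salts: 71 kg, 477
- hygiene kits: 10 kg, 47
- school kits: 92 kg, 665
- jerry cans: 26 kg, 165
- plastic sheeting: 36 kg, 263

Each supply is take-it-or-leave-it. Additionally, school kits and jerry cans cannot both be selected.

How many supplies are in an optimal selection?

Optimal total is 1792.
One optimal bundle: infant formula + medical dressings + school kits (256 kg).
Every optimal selection uses 3 supplies.

3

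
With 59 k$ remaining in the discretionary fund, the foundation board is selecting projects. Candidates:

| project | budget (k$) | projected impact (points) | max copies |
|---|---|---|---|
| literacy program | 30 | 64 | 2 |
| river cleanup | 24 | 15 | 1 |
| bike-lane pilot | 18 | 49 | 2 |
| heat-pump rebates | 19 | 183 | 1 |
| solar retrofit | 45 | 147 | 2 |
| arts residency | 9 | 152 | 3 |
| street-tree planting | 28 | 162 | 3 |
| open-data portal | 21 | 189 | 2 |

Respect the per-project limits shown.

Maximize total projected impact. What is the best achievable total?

The ratio heuristic lands on heat-pump rebates + 3×arts residency (639) but leaves 13 k$ idle.
The 9 k$ tied up in arts residency is better spent on open-data portal — total rises to 676 (58 k$).
Every other selection either busts 59 k$ or exceeds an availability limit or fails to beat 676.

676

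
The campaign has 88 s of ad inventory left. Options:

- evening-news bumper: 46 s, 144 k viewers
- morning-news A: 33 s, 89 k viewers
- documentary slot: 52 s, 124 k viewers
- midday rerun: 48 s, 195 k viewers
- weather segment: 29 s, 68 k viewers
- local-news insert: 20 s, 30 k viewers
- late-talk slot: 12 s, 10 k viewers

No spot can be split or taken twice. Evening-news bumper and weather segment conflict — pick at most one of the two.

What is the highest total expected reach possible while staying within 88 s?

284

Morning-news A + midday rerun uses 81 of the 88 s and totals 284.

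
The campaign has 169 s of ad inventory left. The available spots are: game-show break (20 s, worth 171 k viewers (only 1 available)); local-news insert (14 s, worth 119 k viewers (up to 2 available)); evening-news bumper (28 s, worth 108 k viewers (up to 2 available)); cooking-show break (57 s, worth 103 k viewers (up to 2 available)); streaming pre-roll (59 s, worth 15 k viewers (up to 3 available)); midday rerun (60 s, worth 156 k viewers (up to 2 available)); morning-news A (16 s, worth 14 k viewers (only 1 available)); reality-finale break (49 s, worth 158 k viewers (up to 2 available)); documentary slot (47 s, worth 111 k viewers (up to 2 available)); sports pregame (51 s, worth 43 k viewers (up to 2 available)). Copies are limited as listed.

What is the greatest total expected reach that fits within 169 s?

Game-show break + 2×local-news insert + 2×evening-news bumper + morning-news A + reality-finale break uses 169 of the 169 s and totals 797.
That's the maximum — no swap from here does better than 797.

797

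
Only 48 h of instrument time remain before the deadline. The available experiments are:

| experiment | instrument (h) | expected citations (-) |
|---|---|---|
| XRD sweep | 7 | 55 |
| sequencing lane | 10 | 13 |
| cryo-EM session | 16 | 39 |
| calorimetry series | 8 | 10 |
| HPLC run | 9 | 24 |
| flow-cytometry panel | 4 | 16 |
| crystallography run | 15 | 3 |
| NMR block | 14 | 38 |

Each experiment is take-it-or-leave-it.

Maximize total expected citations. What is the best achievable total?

156

Ranking by ratio (expected citations/h): XRD sweep 7.86, flow-cytometry panel 4.00, NMR block 2.71.
The ratio heuristic lands on XRD sweep + sequencing lane + HPLC run + flow-cytometry panel + NMR block (146) but leaves 4 h idle.
The 14 h tied up in sequencing lane and flow-cytometry panel is better spent on cryo-EM session — total rises to 156 (46 h).
The closest alternative, XRD sweep + cryo-EM session + flow-cytometry panel + NMR block, reaches only 148.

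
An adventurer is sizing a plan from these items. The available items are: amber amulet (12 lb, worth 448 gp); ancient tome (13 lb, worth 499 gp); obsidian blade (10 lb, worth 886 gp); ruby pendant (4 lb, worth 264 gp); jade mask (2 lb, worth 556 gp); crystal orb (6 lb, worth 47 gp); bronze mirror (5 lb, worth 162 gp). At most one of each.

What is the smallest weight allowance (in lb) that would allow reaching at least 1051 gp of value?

12

Minimise lb subject to total value ≥ 1051.
obsidian blade + jade mask reaches 1442 using 12 lb.
Below 12 lb the best achievable stays under 1051.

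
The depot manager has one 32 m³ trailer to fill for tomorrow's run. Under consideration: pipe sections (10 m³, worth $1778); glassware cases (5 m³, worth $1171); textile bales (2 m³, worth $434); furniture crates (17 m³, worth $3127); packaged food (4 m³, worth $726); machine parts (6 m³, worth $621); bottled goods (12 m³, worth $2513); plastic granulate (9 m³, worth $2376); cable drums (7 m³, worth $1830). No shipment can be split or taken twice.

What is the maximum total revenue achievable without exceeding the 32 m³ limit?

7445

Density check — plastic granulate 264.00, cable drums 261.43, glassware cases 234.20, textile bales 217.00 are the best per m³.
The ratio heuristic lands on glassware cases + textile bales + packaged food + plastic granulate + cable drums (6537) but leaves 5 m³ idle.
Replace glassware cases and textile bales with bottled goods: the trade gains 908 net, giving 7445 at 32 m³.
Every other selection either busts 32 m³ or fails to beat 7445.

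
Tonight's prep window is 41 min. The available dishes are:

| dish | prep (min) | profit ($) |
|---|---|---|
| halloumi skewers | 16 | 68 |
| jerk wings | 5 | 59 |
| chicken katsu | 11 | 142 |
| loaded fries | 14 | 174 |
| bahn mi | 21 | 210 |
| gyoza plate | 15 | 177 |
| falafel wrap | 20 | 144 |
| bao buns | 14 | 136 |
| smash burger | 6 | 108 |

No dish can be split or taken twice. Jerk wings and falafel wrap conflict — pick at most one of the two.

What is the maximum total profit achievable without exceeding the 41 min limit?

Density check — smash burger 18.00, chicken katsu 12.91, loaded fries 12.43, jerk wings 11.80 are the best per min.
A density-first pass picks jerk wings + chicken katsu + loaded fries + smash burger — 483 at 36 min.
Dropping chicken katsu frees 11 min; slotting in gyoza plate (15 min) lifts the total to 518 at 40 min.

518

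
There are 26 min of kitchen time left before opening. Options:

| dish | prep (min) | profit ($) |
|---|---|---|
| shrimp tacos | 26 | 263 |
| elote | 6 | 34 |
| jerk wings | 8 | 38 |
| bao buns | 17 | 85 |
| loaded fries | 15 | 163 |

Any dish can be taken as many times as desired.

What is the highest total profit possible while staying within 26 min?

263

By profit per min: loaded fries 10.87, shrimp tacos 10.12, elote 5.67, bao buns 5.00 lead.
Greedy by ratio would take elote + loaded fries: 21 min used, total 197.
Dropping elote and loaded fries frees 21 min; slotting in shrimp tacos (26 min) lifts the total to 263 at 26 min.
No other feasible combination exceeds 263.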